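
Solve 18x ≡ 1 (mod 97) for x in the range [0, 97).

gcd(97, 18):
  97 = 5*18 + 7
  18 = 2*7 + 4
  7 = 1*4 + 3
  4 = 1*3 + 1
  3 = 3*1
so gcd(97, 18) = 1.
Back-substitute for Bézout coefficients:
  1 = 4 - 1*3
  ... = 18*(27) + 97*(-5)
So 18*27 ≡ 1 (mod 97), and 27 mod 97 = 27.

27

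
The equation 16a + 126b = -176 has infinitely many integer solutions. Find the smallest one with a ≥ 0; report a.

52

gcd(126, 16) = 2  (126 = 7*16 + 14, 16 = 1*14 + 2, 14 = 7*2).
2 divides -176, so solutions exist.
Back-substituting, 16*(8) + 126*(-1) = 2.
Scale by -176/2 = -88: (a₀, b₀) = (-704, 88).
General solution: a = -704 + 63t, b = 88 - 8t for integer t.
a ≥ 0: smallest is -704 mod 63 = 52 (at t = 12), with b = -8.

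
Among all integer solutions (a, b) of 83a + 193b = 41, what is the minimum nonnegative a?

47

gcd(193, 83) = 1  (193 = 2·83 + 27, 83 = 3·27 + 2, 27 = 13·2 + 1, 2 = 2·1).
1 divides 41, so solutions exist.
Back-substituting, 83·(-93) + 193·(40) = 1.
Scale by 41/1 = 41: (a₀, b₀) = (-3813, 1640).
General solution: a = -3813 + 193t, b = 1640 - 83t for integer t.
a ≥ 0: smallest is -3813 mod 193 = 47 (at t = 20), with b = -20.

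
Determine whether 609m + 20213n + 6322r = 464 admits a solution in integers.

gcd(20213, 609) = 29  (20213 = 33×609 + 116, 609 = 5×116 + 29, 116 = 4×29).
gcd(29, 6322) = 29.
29 divides 464, so integer solutions exist.

yes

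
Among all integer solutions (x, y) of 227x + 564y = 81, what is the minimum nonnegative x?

gcd(564, 227) = 1.
1 divides 81, so solutions exist.
By Bézout, 227*(-241) + 564*(97) = 1.
Scale by 81/1 = 81: (x₀, y₀) = (-19521, 7857).
General solution: x = -19521 + 564t, y = 7857 - 227t for integer t.
x ≥ 0: smallest is -19521 mod 564 = 219 (at t = 35), with y = -88.

219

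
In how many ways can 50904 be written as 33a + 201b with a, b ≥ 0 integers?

gcd(201, 33) = 3  (201 = 6·33 + 3, 33 = 11·3).
Back-substituting, 33·(-6) + 201·(1) = 3.
Scale by 16968: one solution is (-101808, 16968). Reduce a mod 67: (32, 248).
General: a = 32 + 67t, b = 248 - 11t.
a ≥ 0 ⇒ t ≥ 0; b ≥ 0 ⇒ t ≤ 22. So t ∈ [0, 22]: 23 solutions.

23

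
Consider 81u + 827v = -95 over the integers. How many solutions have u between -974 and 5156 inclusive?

gcd(827, 81) = 1  (827 = 10×81 + 17, 81 = 4×17 + 13, 17 = 1×13 + 4, 13 = 3×4 + 1, 4 = 4×1).
Back-substituting, 81×(194) + 827×(-19) = 1.
Scale by -95: particular solution (-18430, 1805); reduce u mod 827: (591, -58).
General solution: u = 591 + 827t, v = -58 - 81t for integer t.
-974 ≤ 591 + 827t ≤ 5156 gives t ∈ [-1, 5], which is 7 values.

7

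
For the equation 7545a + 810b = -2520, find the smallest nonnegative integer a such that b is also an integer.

6

gcd(7545, 810):
  7545 = 9·810 + 255
  810 = 3·255 + 45
  255 = 5·45 + 30
  45 = 1·30 + 15
  30 = 2·15
so gcd(7545, 810) = 15.
15 divides -2520, so solutions exist.
Back-substitute for Bézout coefficients:
  15 = 45 - 1·30
  ... = 7545·(-19) + 810·(177)
Scale by -2520/15 = -168: (a₀, b₀) = (3192, -29736).
General solution: a = 3192 + 54t, b = -29736 - 503t for integer t.
a ≥ 0: smallest is 3192 mod 54 = 6 (at t = -59), with b = -59.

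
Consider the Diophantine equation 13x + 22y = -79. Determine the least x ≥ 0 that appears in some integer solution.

21

gcd(22, 13) = 1.
1 divides -79, so solutions exist.
By Bézout, 13×(-5) + 22×(3) = 1.
Scale by -79/1 = -79: (x₀, y₀) = (395, -237).
General solution: x = 395 + 22t, y = -237 - 13t for integer t.
x ≥ 0: smallest is 395 mod 22 = 21 (at t = -17), with y = -16.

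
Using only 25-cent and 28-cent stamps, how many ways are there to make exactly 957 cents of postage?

Need nonnegative integers with 25j + 28k = 957.
gcd(25, 28) = 1, and 25·(9) + 28·(-8) = 1.
So (j₀, k₀) = (8613, -7656); general j = 8613 + 28t, k = -7656 - 25t.
j ≥ 0 ⇒ t ≥ -307; k ≥ 0 ⇒ t ≤ -307. That's 1 value of t.

1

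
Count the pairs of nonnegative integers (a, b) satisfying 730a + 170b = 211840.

17

gcd(730, 170) = 10.
By Bézout, 730×(7) + 170×(-30) = 10.
One solution: (14, 1186).
General: a = 14 + 17t, b = 1186 - 73t.
a ≥ 0 ⇒ t ≥ 0; b ≥ 0 ⇒ t ≤ 16. So t ∈ [0, 16]: 17 solutions.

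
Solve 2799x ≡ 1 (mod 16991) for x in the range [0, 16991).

gcd(16991, 2799) = 1.
By Bézout, 2799×(-2070) + 16991×(341) = 1.
So 2799×-2070 ≡ 1 (mod 16991), and -2070 mod 16991 = 14921.

14921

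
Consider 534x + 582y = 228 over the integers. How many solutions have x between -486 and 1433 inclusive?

gcd(582, 534) = 6.
By Bézout, 534*(12) + 582*(-11) = 6.
Particular solution: (68, -62).
General solution: x = 68 + 97t, y = -62 - 89t for integer t.
-486 ≤ 68 + 97t ≤ 1433 gives t ∈ [-5, 14], which is 20 values.

20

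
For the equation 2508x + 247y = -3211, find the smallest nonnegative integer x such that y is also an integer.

0

gcd(2508, 247):
  2508 = 10*247 + 38
  247 = 6*38 + 19
  38 = 2*19
so gcd(2508, 247) = 19.
19 divides -3211, so solutions exist.
Back-substitute for Bézout coefficients:
  19 = 247 - 6*38
  ... = 2508*(-6) + 247*(61)
Scale by -3211/19 = -169: (x₀, y₀) = (1014, -10309).
General solution: x = 1014 + 13t, y = -10309 - 132t for integer t.
x ≥ 0: smallest is 1014 mod 13 = 0 (at t = -78), with y = -13.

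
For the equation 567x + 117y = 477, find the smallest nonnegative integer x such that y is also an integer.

gcd(567, 117):
  567 = 4×117 + 99
  117 = 1×99 + 18
  99 = 5×18 + 9
  18 = 2×9
so gcd(567, 117) = 9.
9 divides 477, so solutions exist.
Back-substitute for Bézout coefficients:
  9 = 99 - 5×18
  ... = 567×(6) + 117×(-29)
Scale by 477/9 = 53: (x₀, y₀) = (318, -1537).
General solution: x = 318 + 13t, y = -1537 - 63t for integer t.
x ≥ 0: smallest is 318 mod 13 = 6 (at t = -24), with y = -25.

6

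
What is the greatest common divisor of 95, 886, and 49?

1

gcd(886, 95):
  886 = 9×95 + 31
  95 = 3×31 + 2
  31 = 15×2 + 1
  2 = 2×1
so gcd(886, 95) = 1.
gcd(1, 49) = 1.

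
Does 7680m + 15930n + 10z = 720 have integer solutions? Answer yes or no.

gcd(15930, 7680) = 30.
gcd(30, 10) = 10.
10 divides 720, so integer solutions exist.

yes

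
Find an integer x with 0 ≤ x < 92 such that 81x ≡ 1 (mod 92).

25

gcd(92, 81) = 1  (92 = 1*81 + 11, 81 = 7*11 + 4, 11 = 2*4 + 3, 4 = 1*3 + 1, 3 = 3*1).
Back-substituting, 81*(25) + 92*(-22) = 1.
So 81*25 ≡ 1 (mod 92), and 25 mod 92 = 25.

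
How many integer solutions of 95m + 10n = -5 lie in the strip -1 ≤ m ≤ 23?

13

gcd(95, 10) = 5.
By Bézout, 95·(1) + 10·(-9) = 5.
Particular solution: (1, -10).
General solution: m = 1 + 2t, n = -10 - 19t for integer t.
-1 ≤ 1 + 2t ≤ 23 gives t ∈ [-1, 11], which is 13 values.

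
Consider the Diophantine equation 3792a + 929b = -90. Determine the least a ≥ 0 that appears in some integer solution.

610

gcd(3792, 929):
  3792 = 4·929 + 76
  929 = 12·76 + 17
  76 = 4·17 + 8
  17 = 2·8 + 1
  8 = 8·1
so gcd(3792, 929) = 1.
1 divides -90, so solutions exist.
Back-substitute for Bézout coefficients:
  1 = 17 - 2·8
  ... = 3792·(-110) + 929·(449)
Scale by -90/1 = -90: (a₀, b₀) = (9900, -40410).
General solution: a = 9900 + 929t, b = -40410 - 3792t for integer t.
a ≥ 0: smallest is 9900 mod 929 = 610 (at t = -10), with b = -2490.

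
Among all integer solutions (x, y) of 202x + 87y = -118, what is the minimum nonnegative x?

gcd(202, 87):
  202 = 2·87 + 28
  87 = 3·28 + 3
  28 = 9·3 + 1
  3 = 3·1
so gcd(202, 87) = 1.
1 divides -118, so solutions exist.
Back-substitute for Bézout coefficients:
  1 = 28 - 9·3
  ... = 202·(28) + 87·(-65)
Scale by -118/1 = -118: (x₀, y₀) = (-3304, 7670).
General solution: x = -3304 + 87t, y = 7670 - 202t for integer t.
x ≥ 0: smallest is -3304 mod 87 = 2 (at t = 38), with y = -6.

2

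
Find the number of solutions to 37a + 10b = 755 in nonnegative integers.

2

gcd(37, 10):
  37 = 3·10 + 7
  10 = 1·7 + 3
  7 = 2·3 + 1
  3 = 3·1
so gcd(37, 10) = 1.
Back-substitute for Bézout coefficients:
  1 = 7 - 2·3
  ... = 37·(3) + 10·(-11)
Scale by 755: one solution is (2265, -8305). Reduce a mod 10: (5, 57).
General: a = 5 + 10t, b = 57 - 37t.
a ≥ 0 ⇒ t ≥ 0; b ≥ 0 ⇒ t ≤ 1. So t ∈ [0, 1]: 2 solutions.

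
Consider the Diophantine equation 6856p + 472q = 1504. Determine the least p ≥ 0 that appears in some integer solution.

gcd(6856, 472) = 8.
8 divides 1504, so solutions exist.
By Bézout, 6856·(-19) + 472·(276) = 8.
Scale by 1504/8 = 188: (p₀, q₀) = (-3572, 51888).
General solution: p = -3572 + 59t, q = 51888 - 857t for integer t.
p ≥ 0: smallest is -3572 mod 59 = 27 (at t = 61), with q = -389.

27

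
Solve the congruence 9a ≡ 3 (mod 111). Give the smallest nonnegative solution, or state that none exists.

gcd(111, 9):
  111 = 12*9 + 3
  9 = 3*3
so gcd(111, 9) = 3.
3 divides 3, so solutions exist.
Back-substitute for Bézout coefficients:
  3 = 111 - 12*9
  ... = 9*(-12) + 111*(1)
So 9*(-12) ≡ 3 (mod 111); multiply by 1: a ≡ -12 (mod 37).
Smallest nonnegative: a = -12 mod 37 = 25.

25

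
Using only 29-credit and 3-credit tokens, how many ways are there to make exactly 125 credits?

Need nonnegative integers with 29j + 3k = 125.
gcd(29, 3) = 1, and 29·(-1) + 3·(10) = 1.
So (j₀, k₀) = (-125, 1250); general j = -125 + 3t, k = 1250 - 29t.
j ≥ 0 ⇒ t ≥ 42; k ≥ 0 ⇒ t ≤ 43. That's 2 values of t.

2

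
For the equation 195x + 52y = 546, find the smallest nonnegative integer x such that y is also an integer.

gcd(195, 52) = 13.
13 divides 546, so solutions exist.
By Bézout, 195*(-1) + 52*(4) = 13.
Scale by 546/13 = 42: (x₀, y₀) = (-42, 168).
General solution: x = -42 + 4t, y = 168 - 15t for integer t.
x ≥ 0: smallest is -42 mod 4 = 2 (at t = 11), with y = 3.

2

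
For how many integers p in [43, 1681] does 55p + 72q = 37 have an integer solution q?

gcd(72, 55):
  72 = 1*55 + 17
  55 = 3*17 + 4
  17 = 4*4 + 1
  4 = 4*1
so gcd(72, 55) = 1.
Back-substitute for Bézout coefficients:
  1 = 17 - 4*4
  ... = 55*(-17) + 72*(13)
Scale by 37: particular solution (-629, 481); reduce p mod 72: (19, -14).
General solution: p = 19 + 72t, q = -14 - 55t for integer t.
43 ≤ 19 + 72t ≤ 1681 gives t ∈ [1, 23], which is 23 values.

23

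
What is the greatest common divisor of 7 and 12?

gcd(12, 7):
  12 = 1*7 + 5
  7 = 1*5 + 2
  5 = 2*2 + 1
  2 = 2*1
so gcd(12, 7) = 1.

1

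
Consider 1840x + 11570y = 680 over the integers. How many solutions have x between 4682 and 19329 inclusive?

gcd(11570, 1840) = 10.
By Bézout, 1840×(371) + 11570×(-59) = 10.
Particular solution: (931, -148).
General solution: x = 931 + 1157t, y = -148 - 184t for integer t.
4682 ≤ 931 + 1157t ≤ 19329 gives t ∈ [4, 15], which is 12 values.

12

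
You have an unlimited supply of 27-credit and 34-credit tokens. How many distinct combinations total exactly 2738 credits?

Need nonnegative integers with 27j + 34k = 2738.
gcd(27, 34) = 1, and 27·(-5) + 34·(4) = 1.
So (j₀, k₀) = (-13690, 10952); general j = -13690 + 34t, k = 10952 - 27t.
j ≥ 0 ⇒ t ≥ 403; k ≥ 0 ⇒ t ≤ 405. That's 3 values of t.

3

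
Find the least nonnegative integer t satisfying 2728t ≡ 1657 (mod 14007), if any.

7687

gcd(14007, 2728):
  14007 = 5*2728 + 367
  2728 = 7*367 + 159
  367 = 2*159 + 49
  159 = 3*49 + 12
  49 = 4*12 + 1
  12 = 12*1
so gcd(14007, 2728) = 1.
1 divides 1657, so solutions exist.
Back-substitute for Bézout coefficients:
  1 = 49 - 4*12
  ... = 2728*(-1145) + 14007*(223)
So 2728*(-1145) ≡ 1 (mod 14007); multiply by 1657: t ≡ -1897265 (mod 14007).
Smallest nonnegative: t = -1897265 mod 14007 = 7687.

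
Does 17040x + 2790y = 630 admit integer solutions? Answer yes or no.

yes

gcd(17040, 2790) = 30.
30 divides 630, so integer solutions exist.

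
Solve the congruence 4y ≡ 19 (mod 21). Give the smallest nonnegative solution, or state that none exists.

gcd(21, 4):
  21 = 5·4 + 1
  4 = 4·1
so gcd(21, 4) = 1.
1 divides 19, so solutions exist.
Back-substitute for Bézout coefficients:
  1 = 21 - 5·4
  ... = 4·(-5) + 21·(1)
So 4·(-5) ≡ 1 (mod 21); multiply by 19: y ≡ -95 (mod 21).
Smallest nonnegative: y = -95 mod 21 = 10.

10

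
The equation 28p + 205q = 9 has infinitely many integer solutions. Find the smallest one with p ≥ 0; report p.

198

gcd(205, 28):
  205 = 7×28 + 9
  28 = 3×9 + 1
  9 = 9×1
so gcd(205, 28) = 1.
1 divides 9, so solutions exist.
Back-substitute for Bézout coefficients:
  1 = 28 - 3×9
  ... = 28×(22) + 205×(-3)
Scale by 9/1 = 9: (p₀, q₀) = (198, -27).
General solution: p = 198 + 205t, q = -27 - 28t for integer t.
p ≥ 0: smallest is 198 mod 205 = 198 (at t = 0), with q = -27.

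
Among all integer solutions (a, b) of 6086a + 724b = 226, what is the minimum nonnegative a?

gcd(6086, 724):
  6086 = 8*724 + 294
  724 = 2*294 + 136
  294 = 2*136 + 22
  136 = 6*22 + 4
  22 = 5*4 + 2
  4 = 2*2
so gcd(6086, 724) = 2.
2 divides 226, so solutions exist.
Back-substitute for Bézout coefficients:
  2 = 22 - 5*4
  ... = 6086*(165) + 724*(-1387)
Scale by 226/2 = 113: (a₀, b₀) = (18645, -156731).
General solution: a = 18645 + 362t, b = -156731 - 3043t for integer t.
a ≥ 0: smallest is 18645 mod 362 = 183 (at t = -51), with b = -1538.

183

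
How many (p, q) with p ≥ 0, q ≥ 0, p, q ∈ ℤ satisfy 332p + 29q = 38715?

5

gcd(332, 29):
  332 = 11*29 + 13
  29 = 2*13 + 3
  13 = 4*3 + 1
  3 = 3*1
so gcd(332, 29) = 1.
Back-substitute for Bézout coefficients:
  1 = 13 - 4*3
  ... = 332*(9) + 29*(-103)
Scale by 38715: one solution is (348435, -3987645). Reduce p mod 29: (0, 1335).
General: p = 0 + 29t, q = 1335 - 332t.
p ≥ 0 ⇒ t ≥ 0; q ≥ 0 ⇒ t ≤ 4. So t ∈ [0, 4]: 5 solutions.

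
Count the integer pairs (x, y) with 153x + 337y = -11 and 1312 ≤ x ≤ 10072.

26

gcd(337, 153) = 1.
By Bézout, 153*(163) + 337*(-74) = 1.
Particular solution: (229, -104).
General solution: x = 229 + 337t, y = -104 - 153t for integer t.
1312 ≤ 229 + 337t ≤ 10072 gives t ∈ [4, 29], which is 26 values.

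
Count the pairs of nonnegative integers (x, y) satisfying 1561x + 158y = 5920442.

gcd(1561, 158):
  1561 = 9*158 + 139
  158 = 1*139 + 19
  139 = 7*19 + 6
  19 = 3*6 + 1
  6 = 6*1
so gcd(1561, 158) = 1.
Back-substitute for Bézout coefficients:
  1 = 19 - 3*6
  ... = 1561*(-25) + 158*(247)
Scale by 5920442: one solution is (-148011050, 1462349174). Reduce x mod 158: (32, 37155).
General: x = 32 + 158t, y = 37155 - 1561t.
x ≥ 0 ⇒ t ≥ 0; y ≥ 0 ⇒ t ≤ 23. So t ∈ [0, 23]: 24 solutions.

24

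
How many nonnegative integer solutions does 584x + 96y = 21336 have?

gcd(584, 96) = 8.
By Bézout, 584*(1) + 96*(-6) = 8.
One solution: (3, 204).
General: x = 3 + 12t, y = 204 - 73t.
x ≥ 0 ⇒ t ≥ 0; y ≥ 0 ⇒ t ≤ 2. So t ∈ [0, 2]: 3 solutions.

3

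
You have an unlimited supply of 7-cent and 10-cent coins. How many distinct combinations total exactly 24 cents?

1

Need nonnegative integers with 7j + 10k = 24.
gcd(7, 10) = 1, and 7·(3) + 10·(-2) = 1.
So (j₀, k₀) = (72, -48); general j = 72 + 10t, k = -48 - 7t.
j ≥ 0 ⇒ t ≥ -7; k ≥ 0 ⇒ t ≤ -7. That's 1 value of t.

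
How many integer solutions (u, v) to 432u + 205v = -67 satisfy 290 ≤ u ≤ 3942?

18

gcd(432, 205) = 1.
By Bézout, 432·(28) + 205·(-59) = 1.
Particular solution: (174, -367).
General solution: u = 174 + 205t, v = -367 - 432t for integer t.
290 ≤ 174 + 205t ≤ 3942 gives t ∈ [1, 18], which is 18 values.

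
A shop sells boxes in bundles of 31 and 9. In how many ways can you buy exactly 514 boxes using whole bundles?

2

Need nonnegative integers with 31j + 9k = 514.
gcd(31, 9) = 1, and 31·(-2) + 9·(7) = 1.
So (j₀, k₀) = (-1028, 3598); general j = -1028 + 9t, k = 3598 - 31t.
j ≥ 0 ⇒ t ≥ 115; k ≥ 0 ⇒ t ≤ 116. That's 2 values of t.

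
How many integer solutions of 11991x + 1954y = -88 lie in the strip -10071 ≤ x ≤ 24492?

gcd(11991, 1954):
  11991 = 6*1954 + 267
  1954 = 7*267 + 85
  267 = 3*85 + 12
  85 = 7*12 + 1
  12 = 12*1
so gcd(11991, 1954) = 1.
Back-substitute for Bézout coefficients:
  1 = 85 - 7*12
  ... = 11991*(-161) + 1954*(988)
Scale by -88: particular solution (14168, -86944); reduce x mod 1954: (490, -3007).
General solution: x = 490 + 1954t, y = -3007 - 11991t for integer t.
-10071 ≤ 490 + 1954t ≤ 24492 gives t ∈ [-5, 12], which is 18 values.

18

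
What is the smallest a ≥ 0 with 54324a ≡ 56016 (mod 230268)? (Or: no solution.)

4172

gcd(230268, 54324) = 12.
12 divides 56016, so solutions exist.
By Bézout, 54324×(-3781) + 230268×(892) = 12.
So 54324×(-3781) ≡ 12 (mod 230268); multiply by 4668: a ≡ -17649708 (mod 19189).
Smallest nonnegative: a = -17649708 mod 19189 = 4172.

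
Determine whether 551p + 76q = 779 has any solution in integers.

yes

gcd(551, 76) = 19.
19 divides 779, so integer solutions exist.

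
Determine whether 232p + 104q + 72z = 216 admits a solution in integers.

yes

gcd(232, 104):
  232 = 2·104 + 24
  104 = 4·24 + 8
  24 = 3·8
so gcd(232, 104) = 8.
gcd(8, 72) = 8.
8 divides 216, so integer solutions exist.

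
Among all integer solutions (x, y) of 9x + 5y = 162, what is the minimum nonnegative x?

3

gcd(9, 5):
  9 = 1·5 + 4
  5 = 1·4 + 1
  4 = 4·1
so gcd(9, 5) = 1.
1 divides 162, so solutions exist.
Back-substitute for Bézout coefficients:
  1 = 5 - 1·4
  ... = 9·(-1) + 5·(2)
Scale by 162/1 = 162: (x₀, y₀) = (-162, 324).
General solution: x = -162 + 5t, y = 324 - 9t for integer t.
x ≥ 0: smallest is -162 mod 5 = 3 (at t = 33), with y = 27.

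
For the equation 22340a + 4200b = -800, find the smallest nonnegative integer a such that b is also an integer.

200

gcd(22340, 4200):
  22340 = 5·4200 + 1340
  4200 = 3·1340 + 180
  1340 = 7·180 + 80
  180 = 2·80 + 20
  80 = 4·20
so gcd(22340, 4200) = 20.
20 divides -800, so solutions exist.
Back-substitute for Bézout coefficients:
  20 = 180 - 2·80
  ... = 22340·(-47) + 4200·(250)
Scale by -800/20 = -40: (a₀, b₀) = (1880, -10000).
General solution: a = 1880 + 210t, b = -10000 - 1117t for integer t.
a ≥ 0: smallest is 1880 mod 210 = 200 (at t = -8), with b = -1064.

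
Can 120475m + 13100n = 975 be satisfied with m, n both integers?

yes

gcd(120475, 13100):
  120475 = 9·13100 + 2575
  13100 = 5·2575 + 225
  2575 = 11·225 + 100
  225 = 2·100 + 25
  100 = 4·25
so gcd(120475, 13100) = 25.
25 divides 975, so integer solutions exist.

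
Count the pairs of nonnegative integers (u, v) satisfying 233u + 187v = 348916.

gcd(233, 187):
  233 = 1·187 + 46
  187 = 4·46 + 3
  46 = 15·3 + 1
  3 = 3·1
so gcd(233, 187) = 1.
Back-substitute for Bézout coefficients:
  1 = 46 - 15·3
  ... = 233·(61) + 187·(-76)
Scale by 348916: one solution is (21283876, -26517616). Reduce u mod 187: (97, 1745).
General: u = 97 + 187t, v = 1745 - 233t.
u ≥ 0 ⇒ t ≥ 0; v ≥ 0 ⇒ t ≤ 7. So t ∈ [0, 7]: 8 solutions.

8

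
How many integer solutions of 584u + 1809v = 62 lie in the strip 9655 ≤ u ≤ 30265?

gcd(1809, 584) = 1.
By Bézout, 584·(-127) + 1809·(41) = 1.
Particular solution: (1171, -378).
General solution: u = 1171 + 1809t, v = -378 - 584t for integer t.
9655 ≤ 1171 + 1809t ≤ 30265 gives t ∈ [5, 16], which is 12 values.

12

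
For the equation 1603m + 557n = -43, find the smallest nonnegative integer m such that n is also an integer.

402

gcd(1603, 557):
  1603 = 2×557 + 489
  557 = 1×489 + 68
  489 = 7×68 + 13
  68 = 5×13 + 3
  13 = 4×3 + 1
  3 = 3×1
so gcd(1603, 557) = 1.
1 divides -43, so solutions exist.
Back-substitute for Bézout coefficients:
  1 = 13 - 4×3
  ... = 1603×(172) + 557×(-495)
Scale by -43/1 = -43: (m₀, n₀) = (-7396, 21285).
General solution: m = -7396 + 557t, n = 21285 - 1603t for integer t.
m ≥ 0: smallest is -7396 mod 557 = 402 (at t = 14), with n = -1157.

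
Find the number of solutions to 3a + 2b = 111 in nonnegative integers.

gcd(3, 2):
  3 = 1·2 + 1
  2 = 2·1
so gcd(3, 2) = 1.
Back-substitute for Bézout coefficients:
  1 = 3 - 1·2
  ... = 3·(1) + 2·(-1)
Scale by 111: one solution is (111, -111). Reduce a mod 2: (1, 54).
General: a = 1 + 2t, b = 54 - 3t.
a ≥ 0 ⇒ t ≥ 0; b ≥ 0 ⇒ t ≤ 18. So t ∈ [0, 18]: 19 solutions.

19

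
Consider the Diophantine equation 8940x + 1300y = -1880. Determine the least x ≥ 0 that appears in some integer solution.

28

gcd(8940, 1300) = 20  (8940 = 6*1300 + 1140, 1300 = 1*1140 + 160, 1140 = 7*160 + 20, 160 = 8*20).
20 divides -1880, so solutions exist.
Back-substituting, 8940*(8) + 1300*(-55) = 20.
Scale by -1880/20 = -94: (x₀, y₀) = (-752, 5170).
General solution: x = -752 + 65t, y = 5170 - 447t for integer t.
x ≥ 0: smallest is -752 mod 65 = 28 (at t = 12), with y = -194.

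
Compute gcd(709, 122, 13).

1

gcd(709, 122):
  709 = 5·122 + 99
  122 = 1·99 + 23
  99 = 4·23 + 7
  23 = 3·7 + 2
  7 = 3·2 + 1
  2 = 2·1
so gcd(709, 122) = 1.
gcd(1, 13) = 1.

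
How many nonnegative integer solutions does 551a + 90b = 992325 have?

gcd(551, 90):
  551 = 6×90 + 11
  90 = 8×11 + 2
  11 = 5×2 + 1
  2 = 2×1
so gcd(551, 90) = 1.
Back-substitute for Bézout coefficients:
  1 = 11 - 5×2
  ... = 551×(41) + 90×(-251)
Scale by 992325: one solution is (40685325, -249073575). Reduce a mod 90: (15, 10934).
General: a = 15 + 90t, b = 10934 - 551t.
a ≥ 0 ⇒ t ≥ 0; b ≥ 0 ⇒ t ≤ 19. So t ∈ [0, 19]: 20 solutions.

20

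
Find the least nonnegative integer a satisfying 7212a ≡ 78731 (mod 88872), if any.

no solution

gcd(88872, 7212) = 12.
12 does not divide 78731, so the congruence has no solution.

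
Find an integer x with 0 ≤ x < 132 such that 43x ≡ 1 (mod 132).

43

gcd(132, 43) = 1.
By Bézout, 43·(43) + 132·(-14) = 1.
So 43·43 ≡ 1 (mod 132), and 43 mod 132 = 43.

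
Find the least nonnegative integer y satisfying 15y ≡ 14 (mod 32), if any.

gcd(32, 15):
  32 = 2·15 + 2
  15 = 7·2 + 1
  2 = 2·1
so gcd(32, 15) = 1.
1 divides 14, so solutions exist.
Back-substitute for Bézout coefficients:
  1 = 15 - 7·2
  ... = 15·(15) + 32·(-7)
So 15·(15) ≡ 1 (mod 32); multiply by 14: y ≡ 210 (mod 32).
Smallest nonnegative: y = 210 mod 32 = 18.

18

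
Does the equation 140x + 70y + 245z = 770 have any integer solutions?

gcd(140, 70) = 70.
gcd(70, 245) = 35.
35 divides 770, so integer solutions exist.

yes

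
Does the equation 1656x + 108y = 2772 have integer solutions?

gcd(1656, 108) = 36  (1656 = 15·108 + 36, 108 = 3·36).
36 divides 2772, so integer solutions exist.

yes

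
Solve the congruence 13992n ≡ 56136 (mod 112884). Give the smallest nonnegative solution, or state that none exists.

5361

gcd(112884, 13992):
  112884 = 8*13992 + 948
  13992 = 14*948 + 720
  948 = 1*720 + 228
  720 = 3*228 + 36
  228 = 6*36 + 12
  36 = 3*12
so gcd(112884, 13992) = 12.
12 divides 56136, so solutions exist.
Back-substitute for Bézout coefficients:
  12 = 228 - 6*36
  ... = 13992*(-2977) + 112884*(369)
So 13992*(-2977) ≡ 12 (mod 112884); multiply by 4678: n ≡ -13926406 (mod 9407).
Smallest nonnegative: n = -13926406 mod 9407 = 5361.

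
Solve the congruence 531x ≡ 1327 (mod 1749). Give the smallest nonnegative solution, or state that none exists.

no solution

gcd(1749, 531):
  1749 = 3*531 + 156
  531 = 3*156 + 63
  156 = 2*63 + 30
  63 = 2*30 + 3
  30 = 10*3
so gcd(1749, 531) = 3.
3 does not divide 1327, so the congruence has no solution.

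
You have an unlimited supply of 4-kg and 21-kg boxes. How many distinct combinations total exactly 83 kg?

1

Need nonnegative integers with 4j + 21k = 83.
gcd(4, 21) = 1, and 4·(-5) + 21·(1) = 1.
So (j₀, k₀) = (-415, 83); general j = -415 + 21t, k = 83 - 4t.
j ≥ 0 ⇒ t ≥ 20; k ≥ 0 ⇒ t ≤ 20. That's 1 value of t.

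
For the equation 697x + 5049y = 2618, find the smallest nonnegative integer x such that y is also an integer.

gcd(5049, 697):
  5049 = 7·697 + 170
  697 = 4·170 + 17
  170 = 10·17
so gcd(5049, 697) = 17.
17 divides 2618, so solutions exist.
Back-substitute for Bézout coefficients:
  17 = 697 - 4·170
  ... = 697·(29) + 5049·(-4)
Scale by 2618/17 = 154: (x₀, y₀) = (4466, -616).
General solution: x = 4466 + 297t, y = -616 - 41t for integer t.
x ≥ 0: smallest is 4466 mod 297 = 11 (at t = -15), with y = -1.

11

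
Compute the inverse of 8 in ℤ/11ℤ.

7

gcd(11, 8) = 1  (11 = 1×8 + 3, 8 = 2×3 + 2, 3 = 1×2 + 1, 2 = 2×1).
Back-substituting, 8×(-4) + 11×(3) = 1.
So 8×-4 ≡ 1 (mod 11), and -4 mod 11 = 7.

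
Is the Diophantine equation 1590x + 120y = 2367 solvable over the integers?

gcd(1590, 120):
  1590 = 13×120 + 30
  120 = 4×30
so gcd(1590, 120) = 30.
30 does not divide 2367 (remainder 27), so no integer solutions.

no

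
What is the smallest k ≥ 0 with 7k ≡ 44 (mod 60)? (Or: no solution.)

32

gcd(60, 7) = 1  (60 = 8×7 + 4, 7 = 1×4 + 3, 4 = 1×3 + 1, 3 = 3×1).
1 divides 44, so solutions exist.
Back-substituting, 7×(-17) + 60×(2) = 1.
So 7×(-17) ≡ 1 (mod 60); multiply by 44: k ≡ -748 (mod 60).
Smallest nonnegative: k = -748 mod 60 = 32.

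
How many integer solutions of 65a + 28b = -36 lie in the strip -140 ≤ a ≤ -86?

gcd(65, 28) = 1  (65 = 2×28 + 9, 28 = 3×9 + 1, 9 = 9×1).
Back-substituting, 65×(-3) + 28×(7) = 1.
Scale by -36: particular solution (108, -252); reduce a mod 28: (24, -57).
General solution: a = 24 + 28t, b = -57 - 65t for integer t.
-140 ≤ 24 + 28t ≤ -86 gives t ∈ [-5, -4], which is 2 values.

2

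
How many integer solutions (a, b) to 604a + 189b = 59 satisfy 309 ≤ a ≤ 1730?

7

gcd(604, 189) = 1  (604 = 3*189 + 37, 189 = 5*37 + 4, 37 = 9*4 + 1, 4 = 4*1).
Back-substituting, 604*(46) + 189*(-147) = 1.
Scale by 59: particular solution (2714, -8673); reduce a mod 189: (68, -217).
General solution: a = 68 + 189t, b = -217 - 604t for integer t.
309 ≤ 68 + 189t ≤ 1730 gives t ∈ [2, 8], which is 7 values.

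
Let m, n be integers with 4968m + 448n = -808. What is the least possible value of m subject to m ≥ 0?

47

gcd(4968, 448) = 8  (4968 = 11×448 + 40, 448 = 11×40 + 8, 40 = 5×8).
8 divides -808, so solutions exist.
Back-substituting, 4968×(-11) + 448×(122) = 8.
Scale by -808/8 = -101: (m₀, n₀) = (1111, -12322).
General solution: m = 1111 + 56t, n = -12322 - 621t for integer t.
m ≥ 0: smallest is 1111 mod 56 = 47 (at t = -19), with n = -523.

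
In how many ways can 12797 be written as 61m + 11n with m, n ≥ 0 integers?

19

gcd(61, 11) = 1.
By Bézout, 61*(2) + 11*(-11) = 1.
One solution: (8, 1119).
General: m = 8 + 11t, n = 1119 - 61t.
m ≥ 0 ⇒ t ≥ 0; n ≥ 0 ⇒ t ≤ 18. So t ∈ [0, 18]: 19 solutions.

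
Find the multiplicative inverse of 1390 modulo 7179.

gcd(7179, 1390):
  7179 = 5×1390 + 229
  1390 = 6×229 + 16
  229 = 14×16 + 5
  16 = 3×5 + 1
  5 = 5×1
so gcd(7179, 1390) = 1.
Back-substitute for Bézout coefficients:
  1 = 16 - 3×5
  ... = 1390×(1348) + 7179×(-261)
So 1390×1348 ≡ 1 (mod 7179), and 1348 mod 7179 = 1348.

1348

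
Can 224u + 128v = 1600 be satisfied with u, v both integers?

gcd(224, 128) = 32.
32 divides 1600, so integer solutions exist.

yes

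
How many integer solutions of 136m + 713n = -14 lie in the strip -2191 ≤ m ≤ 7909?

gcd(713, 136) = 1  (713 = 5×136 + 33, 136 = 4×33 + 4, 33 = 8×4 + 1, 4 = 4×1).
Back-substituting, 136×(-173) + 713×(33) = 1.
Scale by -14: particular solution (2422, -462); reduce m mod 713: (283, -54).
General solution: m = 283 + 713t, n = -54 - 136t for integer t.
-2191 ≤ 283 + 713t ≤ 7909 gives t ∈ [-3, 10], which is 14 values.

14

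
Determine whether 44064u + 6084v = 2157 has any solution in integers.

gcd(44064, 6084):
  44064 = 7·6084 + 1476
  6084 = 4·1476 + 180
  1476 = 8·180 + 36
  180 = 5·36
so gcd(44064, 6084) = 36.
36 does not divide 2157 (remainder 33), so no integer solutions.

no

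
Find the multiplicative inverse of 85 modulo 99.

7

gcd(99, 85):
  99 = 1×85 + 14
  85 = 6×14 + 1
  14 = 14×1
so gcd(99, 85) = 1.
Back-substitute for Bézout coefficients:
  1 = 85 - 6×14
  ... = 85×(7) + 99×(-6)
So 85×7 ≡ 1 (mod 99), and 7 mod 99 = 7.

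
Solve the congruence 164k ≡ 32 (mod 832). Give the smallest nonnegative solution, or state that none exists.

56

gcd(832, 164) = 4.
4 divides 32, so solutions exist.
By Bézout, 164*(-71) + 832*(14) = 4.
So 164*(-71) ≡ 4 (mod 832); multiply by 8: k ≡ -568 (mod 208).
Smallest nonnegative: k = -568 mod 208 = 56.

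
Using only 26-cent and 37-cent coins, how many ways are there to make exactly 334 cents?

Need nonnegative integers with 26j + 37k = 334.
gcd(26, 37) = 1, and 26·(10) + 37·(-7) = 1.
So (j₀, k₀) = (3340, -2338); general j = 3340 + 37t, k = -2338 - 26t.
j ≥ 0 ⇒ t ≥ -90; k ≥ 0 ⇒ t ≤ -90. That's 1 value of t.

1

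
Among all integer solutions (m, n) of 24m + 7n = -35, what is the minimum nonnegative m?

0

gcd(24, 7) = 1.
1 divides -35, so solutions exist.
By Bézout, 24*(-2) + 7*(7) = 1.
Scale by -35/1 = -35: (m₀, n₀) = (70, -245).
General solution: m = 70 + 7t, n = -245 - 24t for integer t.
m ≥ 0: smallest is 70 mod 7 = 0 (at t = -10), with n = -5.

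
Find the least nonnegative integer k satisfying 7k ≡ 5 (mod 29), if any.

9

gcd(29, 7):
  29 = 4×7 + 1
  7 = 7×1
so gcd(29, 7) = 1.
1 divides 5, so solutions exist.
Back-substitute for Bézout coefficients:
  1 = 29 - 4×7
  ... = 7×(-4) + 29×(1)
So 7×(-4) ≡ 1 (mod 29); multiply by 5: k ≡ -20 (mod 29).
Smallest nonnegative: k = -20 mod 29 = 9.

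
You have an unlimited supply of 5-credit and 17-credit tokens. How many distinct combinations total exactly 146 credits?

2

Need nonnegative integers with 5j + 17k = 146.
gcd(5, 17) = 1, and 5·(7) + 17·(-2) = 1.
So (j₀, k₀) = (1022, -292); general j = 1022 + 17t, k = -292 - 5t.
j ≥ 0 ⇒ t ≥ -60; k ≥ 0 ⇒ t ≤ -59. That's 2 values of t.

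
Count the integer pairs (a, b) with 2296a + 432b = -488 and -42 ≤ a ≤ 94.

gcd(2296, 432) = 8  (2296 = 5·432 + 136, 432 = 3·136 + 24, 136 = 5·24 + 16, 24 = 1·16 + 8, 16 = 2·8).
Back-substituting, 2296·(-19) + 432·(101) = 8.
Scale by -61: particular solution (1159, -6161); reduce a mod 54: (25, -134).
General solution: a = 25 + 54t, b = -134 - 287t for integer t.
-42 ≤ 25 + 54t ≤ 94 gives t ∈ [-1, 1], which is 3 values.

3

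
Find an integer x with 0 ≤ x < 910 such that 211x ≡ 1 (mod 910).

gcd(910, 211):
  910 = 4×211 + 66
  211 = 3×66 + 13
  66 = 5×13 + 1
  13 = 13×1
so gcd(910, 211) = 1.
Back-substitute for Bézout coefficients:
  1 = 66 - 5×13
  ... = 211×(-69) + 910×(16)
So 211×-69 ≡ 1 (mod 910), and -69 mod 910 = 841.

841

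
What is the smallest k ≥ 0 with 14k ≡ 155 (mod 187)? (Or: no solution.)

gcd(187, 14) = 1  (187 = 13×14 + 5, 14 = 2×5 + 4, 5 = 1×4 + 1, 4 = 4×1).
1 divides 155, so solutions exist.
Back-substituting, 14×(-40) + 187×(3) = 1.
So 14×(-40) ≡ 1 (mod 187); multiply by 155: k ≡ -6200 (mod 187).
Smallest nonnegative: k = -6200 mod 187 = 158.

158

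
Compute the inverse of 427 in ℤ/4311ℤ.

gcd(4311, 427) = 1  (4311 = 10*427 + 41, 427 = 10*41 + 17, 41 = 2*17 + 7, 17 = 2*7 + 3, 7 = 2*3 + 1, 3 = 3*1).
Back-substituting, 427*(-1262) + 4311*(125) = 1.
So 427*-1262 ≡ 1 (mod 4311), and -1262 mod 4311 = 3049.

3049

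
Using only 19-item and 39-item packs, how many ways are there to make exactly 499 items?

Need nonnegative integers with 19j + 39k = 499.
gcd(19, 39) = 1, and 19·(-2) + 39·(1) = 1.
So (j₀, k₀) = (-998, 499); general j = -998 + 39t, k = 499 - 19t.
j ≥ 0 ⇒ t ≥ 26; k ≥ 0 ⇒ t ≤ 26. That's 1 value of t.

1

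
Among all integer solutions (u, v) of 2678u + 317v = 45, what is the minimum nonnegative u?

gcd(2678, 317) = 1  (2678 = 8·317 + 142, 317 = 2·142 + 33, 142 = 4·33 + 10, 33 = 3·10 + 3, 10 = 3·3 + 1, 3 = 3·1).
1 divides 45, so solutions exist.
Back-substituting, 2678·(96) + 317·(-811) = 1.
Scale by 45/1 = 45: (u₀, v₀) = (4320, -36495).
General solution: u = 4320 + 317t, v = -36495 - 2678t for integer t.
u ≥ 0: smallest is 4320 mod 317 = 199 (at t = -13), with v = -1681.

199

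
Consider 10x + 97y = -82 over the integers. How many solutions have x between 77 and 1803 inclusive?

18

gcd(97, 10) = 1  (97 = 9*10 + 7, 10 = 1*7 + 3, 7 = 2*3 + 1, 3 = 3*1).
Back-substituting, 10*(-29) + 97*(3) = 1.
Scale by -82: particular solution (2378, -246); reduce x mod 97: (50, -6).
General solution: x = 50 + 97t, y = -6 - 10t for integer t.
77 ≤ 50 + 97t ≤ 1803 gives t ∈ [1, 18], which is 18 values.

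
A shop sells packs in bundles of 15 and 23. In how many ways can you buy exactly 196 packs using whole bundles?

1

Need nonnegative integers with 15j + 23k = 196.
gcd(15, 23) = 1, and 15·(-3) + 23·(2) = 1.
So (j₀, k₀) = (-588, 392); general j = -588 + 23t, k = 392 - 15t.
j ≥ 0 ⇒ t ≥ 26; k ≥ 0 ⇒ t ≤ 26. That's 1 value of t.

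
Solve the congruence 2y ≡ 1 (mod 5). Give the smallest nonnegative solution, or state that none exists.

gcd(5, 2):
  5 = 2×2 + 1
  2 = 2×1
so gcd(5, 2) = 1.
1 divides 1, so solutions exist.
Back-substitute for Bézout coefficients:
  1 = 5 - 2×2
  ... = 2×(-2) + 5×(1)
So 2×(-2) ≡ 1 (mod 5); multiply by 1: y ≡ -2 (mod 5).
Smallest nonnegative: y = -2 mod 5 = 3.

3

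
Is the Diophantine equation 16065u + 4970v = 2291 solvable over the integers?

gcd(16065, 4970) = 35.
35 does not divide 2291 (remainder 16), so no integer solutions.

no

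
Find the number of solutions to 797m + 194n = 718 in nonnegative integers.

0

gcd(797, 194) = 1.
By Bézout, 797*(37) + 194*(-152) = 1.
One solution: (182, -744).
General: m = 182 + 194t, n = -744 - 797t.
m ≥ 0 ⇒ t ≥ 0; n ≥ 0 ⇒ t ≤ -1. So t ∈ [0, -1]: 0 solutions.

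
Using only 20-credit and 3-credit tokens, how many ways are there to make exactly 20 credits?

1

Need nonnegative integers with 20j + 3k = 20.
gcd(20, 3) = 1, and 20·(-1) + 3·(7) = 1.
So (j₀, k₀) = (-20, 140); general j = -20 + 3t, k = 140 - 20t.
j ≥ 0 ⇒ t ≥ 7; k ≥ 0 ⇒ t ≤ 7. That's 1 value of t.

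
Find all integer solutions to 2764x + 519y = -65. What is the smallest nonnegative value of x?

319

gcd(2764, 519):
  2764 = 5×519 + 169
  519 = 3×169 + 12
  169 = 14×12 + 1
  12 = 12×1
so gcd(2764, 519) = 1.
1 divides -65, so solutions exist.
Back-substitute for Bézout coefficients:
  1 = 169 - 14×12
  ... = 2764×(43) + 519×(-229)
Scale by -65/1 = -65: (x₀, y₀) = (-2795, 14885).
General solution: x = -2795 + 519t, y = 14885 - 2764t for integer t.
x ≥ 0: smallest is -2795 mod 519 = 319 (at t = 6), with y = -1699.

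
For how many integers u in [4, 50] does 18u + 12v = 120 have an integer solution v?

24

gcd(18, 12) = 6  (18 = 1*12 + 6, 12 = 2*6).
Back-substituting, 18*(1) + 12*(-1) = 6.
Scale by 20: particular solution (20, -20); reduce u mod 2: (0, 10).
General solution: u = 0 + 2t, v = 10 - 3t for integer t.
4 ≤ 0 + 2t ≤ 50 gives t ∈ [2, 25], which is 24 values.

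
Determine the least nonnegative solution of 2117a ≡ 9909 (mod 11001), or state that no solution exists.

gcd(11001, 2117) = 1.
1 divides 9909, so solutions exist.
By Bézout, 2117*(1190) + 11001*(-229) = 1.
So 2117*(1190) ≡ 1 (mod 11001); multiply by 9909: a ≡ 11791710 (mod 11001).
Smallest nonnegative: a = 11791710 mod 11001 = 9639.

9639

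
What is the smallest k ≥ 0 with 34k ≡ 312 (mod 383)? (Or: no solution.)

gcd(383, 34):
  383 = 11×34 + 9
  34 = 3×9 + 7
  9 = 1×7 + 2
  7 = 3×2 + 1
  2 = 2×1
so gcd(383, 34) = 1.
1 divides 312, so solutions exist.
Back-substitute for Bézout coefficients:
  1 = 7 - 3×2
  ... = 34×(169) + 383×(-15)
So 34×(169) ≡ 1 (mod 383); multiply by 312: k ≡ 52728 (mod 383).
Smallest nonnegative: k = 52728 mod 383 = 257.

257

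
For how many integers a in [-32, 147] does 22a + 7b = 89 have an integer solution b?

gcd(22, 7) = 1  (22 = 3·7 + 1, 7 = 7·1).
Back-substituting, 22·(1) + 7·(-3) = 1.
Scale by 89: particular solution (89, -267); reduce a mod 7: (5, -3).
General solution: a = 5 + 7t, b = -3 - 22t for integer t.
-32 ≤ 5 + 7t ≤ 147 gives t ∈ [-5, 20], which is 26 values.

26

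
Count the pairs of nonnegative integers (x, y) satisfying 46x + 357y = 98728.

6

gcd(357, 46) = 1  (357 = 7·46 + 35, 46 = 1·35 + 11, 35 = 3·11 + 2, 11 = 5·2 + 1, 2 = 2·1).
Back-substituting, 46·(163) + 357·(-21) = 1.
Scale by 98728: one solution is (16092664, -2073288). Reduce x mod 357: (175, 254).
General: x = 175 + 357t, y = 254 - 46t.
x ≥ 0 ⇒ t ≥ 0; y ≥ 0 ⇒ t ≤ 5. So t ∈ [0, 5]: 6 solutions.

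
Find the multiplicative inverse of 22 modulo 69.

22

gcd(69, 22) = 1.
By Bézout, 22·(22) + 69·(-7) = 1.
So 22·22 ≡ 1 (mod 69), and 22 mod 69 = 22.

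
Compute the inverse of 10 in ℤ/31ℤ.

28

gcd(31, 10) = 1.
By Bézout, 10·(-3) + 31·(1) = 1.
So 10·-3 ≡ 1 (mod 31), and -3 mod 31 = 28.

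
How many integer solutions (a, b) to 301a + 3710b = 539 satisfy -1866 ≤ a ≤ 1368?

gcd(3710, 301):
  3710 = 12·301 + 98
  301 = 3·98 + 7
  98 = 14·7
so gcd(3710, 301) = 7.
Back-substitute for Bézout coefficients:
  7 = 301 - 3·98
  ... = 301·(37) + 3710·(-3)
Scale by 77: particular solution (2849, -231); reduce a mod 530: (199, -16).
General solution: a = 199 + 530t, b = -16 - 43t for integer t.
-1866 ≤ 199 + 530t ≤ 1368 gives t ∈ [-3, 2], which is 6 values.

6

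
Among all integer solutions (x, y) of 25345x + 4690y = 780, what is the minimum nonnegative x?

gcd(25345, 4690) = 5  (25345 = 5*4690 + 1895, 4690 = 2*1895 + 900, 1895 = 2*900 + 95, 900 = 9*95 + 45, 95 = 2*45 + 5, 45 = 9*5).
5 divides 780, so solutions exist.
Back-substituting, 25345*(99) + 4690*(-535) = 5.
Scale by 780/5 = 156: (x₀, y₀) = (15444, -83460).
General solution: x = 15444 + 938t, y = -83460 - 5069t for integer t.
x ≥ 0: smallest is 15444 mod 938 = 436 (at t = -16), with y = -2356.

436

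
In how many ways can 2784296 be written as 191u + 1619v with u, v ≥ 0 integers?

gcd(1619, 191) = 1.
By Bézout, 191*(-178) + 1619*(21) = 1.
One solution: (354, 1678).
General: u = 354 + 1619t, v = 1678 - 191t.
u ≥ 0 ⇒ t ≥ 0; v ≥ 0 ⇒ t ≤ 8. So t ∈ [0, 8]: 9 solutions.

9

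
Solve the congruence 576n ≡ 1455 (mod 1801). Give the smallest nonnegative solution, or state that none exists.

gcd(1801, 576) = 1.
1 divides 1455, so solutions exist.
By Bézout, 576*(222) + 1801*(-71) = 1.
So 576*(222) ≡ 1 (mod 1801); multiply by 1455: n ≡ 323010 (mod 1801).
Smallest nonnegative: n = 323010 mod 1801 = 631.

631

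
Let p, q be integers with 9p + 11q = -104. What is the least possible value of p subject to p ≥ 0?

8

gcd(11, 9) = 1.
1 divides -104, so solutions exist.
By Bézout, 9*(5) + 11*(-4) = 1.
Scale by -104/1 = -104: (p₀, q₀) = (-520, 416).
General solution: p = -520 + 11t, q = 416 - 9t for integer t.
p ≥ 0: smallest is -520 mod 11 = 8 (at t = 48), with q = -16.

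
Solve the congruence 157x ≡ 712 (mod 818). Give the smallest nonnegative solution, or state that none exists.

140

gcd(818, 157) = 1  (818 = 5*157 + 33, 157 = 4*33 + 25, 33 = 1*25 + 8, 25 = 3*8 + 1, 8 = 8*1).
1 divides 712, so solutions exist.
Back-substituting, 157*(99) + 818*(-19) = 1.
So 157*(99) ≡ 1 (mod 818); multiply by 712: x ≡ 70488 (mod 818).
Smallest nonnegative: x = 70488 mod 818 = 140.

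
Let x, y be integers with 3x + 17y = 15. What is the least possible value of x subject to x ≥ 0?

5

gcd(17, 3) = 1  (17 = 5×3 + 2, 3 = 1×2 + 1, 2 = 2×1).
1 divides 15, so solutions exist.
Back-substituting, 3×(6) + 17×(-1) = 1.
Scale by 15/1 = 15: (x₀, y₀) = (90, -15).
General solution: x = 90 + 17t, y = -15 - 3t for integer t.
x ≥ 0: smallest is 90 mod 17 = 5 (at t = -5), with y = 0.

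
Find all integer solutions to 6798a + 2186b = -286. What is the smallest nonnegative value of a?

99

gcd(6798, 2186) = 2.
2 divides -286, so solutions exist.
By Bézout, 6798·(-337) + 2186·(1048) = 2.
Scale by -286/2 = -143: (a₀, b₀) = (48191, -149864).
General solution: a = 48191 + 1093t, b = -149864 - 3399t for integer t.
a ≥ 0: smallest is 48191 mod 1093 = 99 (at t = -44), with b = -308.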